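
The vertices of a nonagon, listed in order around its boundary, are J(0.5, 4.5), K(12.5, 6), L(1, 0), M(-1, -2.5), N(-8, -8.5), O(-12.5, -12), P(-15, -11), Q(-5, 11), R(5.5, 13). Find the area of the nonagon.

226.625

Apply the surveyor's formula: 2A = Σ (x_i·y_{i+1} − x_{i+1}·y_i), indices taken mod 9.
Σ = (-53.25) + (-6) + (-2.5) + (-11.5) + (-10.25) + (-42.5) + (-220) + (-125.5) + (18.25) = -453.25
Area = |Σ|/2 = 226.625.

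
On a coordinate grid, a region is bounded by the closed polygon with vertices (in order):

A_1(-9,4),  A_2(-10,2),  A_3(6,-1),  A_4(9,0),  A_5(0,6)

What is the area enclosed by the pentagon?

Apply the surveyor's formula: 2A = Σ (x_i·y_{i+1} − x_{i+1}·y_i), indices taken mod 5.
Σ = (22) + (-2) + (9) + (54) + (54) = 137
Area = |Σ|/2 = 68.5.

68.5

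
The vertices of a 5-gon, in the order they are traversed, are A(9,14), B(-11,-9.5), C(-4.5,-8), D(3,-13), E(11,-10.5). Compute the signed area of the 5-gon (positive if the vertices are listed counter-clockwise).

278.125

Apply the shoelace formula: 2A = Σ (x_i·y_{i+1} − x_{i+1}·y_i), indices taken mod 5.
Cross-terms: 68.5, 45.25, 82.5, 111.5, 248.5  ⇒  Σ = 556.25
Signed area = Σ/2 = 278.125 (positive ⇒ counter-clockwise traversal).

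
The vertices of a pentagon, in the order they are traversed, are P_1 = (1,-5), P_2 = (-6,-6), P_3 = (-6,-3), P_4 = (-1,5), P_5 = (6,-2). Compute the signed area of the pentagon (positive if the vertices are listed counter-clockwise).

Σ = (-36) + (-18) + (-33) + (-28) + (-28) = -143
Signed area = Σ/2 = -71.5 (negative ⇒ clockwise traversal).

-71.5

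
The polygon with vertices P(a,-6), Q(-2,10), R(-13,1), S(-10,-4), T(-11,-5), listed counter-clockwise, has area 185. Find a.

Write out the shoelace sum; only the two edges meeting at P involve a:
2·Area = [((-11)·(-6) − a·(-5)) + (a·10 − (-2)·(-6))] + 196
       = 15·a + 250 = 370
⇒ a = 8.

8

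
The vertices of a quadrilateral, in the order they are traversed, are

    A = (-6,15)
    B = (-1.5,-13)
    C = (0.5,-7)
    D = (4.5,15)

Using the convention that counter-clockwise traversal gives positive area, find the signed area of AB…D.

157

A→B: (-6)(-13) − (-1.5)(15) = 100.5
B→C: (-1.5)(-7) − (0.5)(-13) = 17
C→D: (0.5)(15) − (4.5)(-7) = 39
D→A: (4.5)(15) − (-6)(15) = 157.5
Σ = 314
Signed area = Σ/2 = 157 (positive ⇒ counter-clockwise traversal).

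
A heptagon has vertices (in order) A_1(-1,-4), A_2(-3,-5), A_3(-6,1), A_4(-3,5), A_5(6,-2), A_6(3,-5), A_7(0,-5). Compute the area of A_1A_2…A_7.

67.5

Cross-terms: -7, -33, -27, -24, -24, -15, -5  ⇒  Σ = -135
Area = |Σ|/2 = 67.5.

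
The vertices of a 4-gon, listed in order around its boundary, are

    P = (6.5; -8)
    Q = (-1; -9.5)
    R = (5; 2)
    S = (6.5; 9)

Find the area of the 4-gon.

Apply the shoelace (surveyor's) formula: 2A = Σ (x_i·y_{i+1} − x_{i+1}·y_i), indices taken mod 4.
Σ = (-69.75) + (45.5) + (32) + (-110.5) = -102.75
Area = |Σ|/2 = 51.375.

51.375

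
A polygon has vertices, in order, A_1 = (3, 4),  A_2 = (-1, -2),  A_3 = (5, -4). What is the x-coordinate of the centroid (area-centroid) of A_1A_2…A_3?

7/3

Apply Gauss's area formula. First the cross-terms c_i = x_i·y_{i+1} − x_{i+1}·y_i:
  -2, 14, 32  ⇒  2A = 44, A = 22.
Then Σ (x_i + x_{i+1})·c_i = 308, so x̄ = 308 / (6·22) = 7/3.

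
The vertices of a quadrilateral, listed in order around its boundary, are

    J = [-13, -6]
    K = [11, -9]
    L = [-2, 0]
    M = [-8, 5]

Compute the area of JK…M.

134

Apply the shoelace (surveyor's) formula: 2A = Σ (x_i·y_{i+1} − x_{i+1}·y_i), indices taken mod 4.
J→K: (-13)(-9) − (11)(-6) = 183
K→L: (11)(0) − (-2)(-9) = -18
L→M: (-2)(5) − (-8)(0) = -10
M→J: (-8)(-6) − (-13)(5) = 113
Σ = 268
Area = |Σ|/2 = 134.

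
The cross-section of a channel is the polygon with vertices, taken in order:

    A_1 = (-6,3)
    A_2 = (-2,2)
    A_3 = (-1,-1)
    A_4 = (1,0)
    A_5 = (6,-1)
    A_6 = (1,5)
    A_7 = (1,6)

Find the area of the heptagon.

Apply the shoelace (surveyor's) formula: 2A = Σ (x_i·y_{i+1} − x_{i+1}·y_i), indices taken mod 7.
A_1→A_2: (-6)(2) − (-2)(3) = -6
A_2→A_3: (-2)(-1) − (-1)(2) = 4
A_3→A_4: (-1)(0) − (1)(-1) = 1
A_4→A_5: (1)(-1) − (6)(0) = -1
A_5→A_6: (6)(5) − (1)(-1) = 31
A_6→A_7: (1)(6) − (1)(5) = 1
A_7→A_1: (1)(3) − (-6)(6) = 39
Σ = 69
Area = |Σ|/2 = 34.5.

34.5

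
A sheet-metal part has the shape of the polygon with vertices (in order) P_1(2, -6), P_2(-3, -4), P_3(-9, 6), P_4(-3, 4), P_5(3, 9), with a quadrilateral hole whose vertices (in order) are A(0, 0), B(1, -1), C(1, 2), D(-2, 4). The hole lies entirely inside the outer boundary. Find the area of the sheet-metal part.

Outer boundary:
P_1→P_2: (2)(-4) − (-3)(-6) = -26
P_2→P_3: (-3)(6) − (-9)(-4) = -54
P_3→P_4: (-9)(4) − (-3)(6) = -18
P_4→P_5: (-3)(9) − (3)(4) = -39
P_5→P_1: (3)(-6) − (2)(9) = -36
Σ = -173
Area = |Σ|/2 = 86.5.
Hole:
Cross-terms: 0, 3, 8, 0  ⇒  Σ = 11
Area = |Σ|/2 = 5.5.
Net area = 86.5 − 5.5 = 81.

81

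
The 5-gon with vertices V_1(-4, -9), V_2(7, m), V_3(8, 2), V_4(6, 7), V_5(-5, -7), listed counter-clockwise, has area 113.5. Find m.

-8

The doubled signed area Σ (x_i y_{i+1} − x_{i+1} y_i) is linear in m.
With m=0 it equals 131; the coefficient of m is -12 (from the two edges through V_2).
So -12·m + 131 = 2·113.5 = 227 ⇒ m = -8.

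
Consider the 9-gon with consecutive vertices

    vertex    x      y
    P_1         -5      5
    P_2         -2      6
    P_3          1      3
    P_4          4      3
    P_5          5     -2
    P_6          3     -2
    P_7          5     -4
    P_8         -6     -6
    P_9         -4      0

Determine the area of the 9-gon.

Cross-terms: -20, -12, -9, -23, -4, -2, -54, -24, -20  ⇒  Σ = -168
Area = |Σ|/2 = 84.

84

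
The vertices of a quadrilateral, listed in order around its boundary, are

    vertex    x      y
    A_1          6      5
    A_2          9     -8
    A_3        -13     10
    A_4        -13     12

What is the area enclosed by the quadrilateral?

A_1→A_2: (6)(-8) − (9)(5) = -93
A_2→A_3: (9)(10) − (-13)(-8) = -14
A_3→A_4: (-13)(12) − (-13)(10) = -26
A_4→A_1: (-13)(5) − (6)(12) = -137
Σ = -270
Area = |Σ|/2 = 135.

135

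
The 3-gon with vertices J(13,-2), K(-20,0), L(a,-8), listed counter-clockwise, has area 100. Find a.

12

Write out the shoelace sum; only the two edges meeting at L involve a:
2·Area = [((-20)·(-8) − a·0) + (a·(-2) − 13·(-8))] + -40
       = -2·a + 224 = 200
⇒ a = 12.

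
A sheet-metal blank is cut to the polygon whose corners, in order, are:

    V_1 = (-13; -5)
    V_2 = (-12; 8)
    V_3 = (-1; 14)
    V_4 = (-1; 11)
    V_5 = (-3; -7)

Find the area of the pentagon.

Apply the surveyor's formula: 2A = Σ (x_i·y_{i+1} − x_{i+1}·y_i), indices taken mod 5.
Cross-terms: -164, -160, 3, 40, -76  ⇒  Σ = -357
Area = |Σ|/2 = 178.5.

178.5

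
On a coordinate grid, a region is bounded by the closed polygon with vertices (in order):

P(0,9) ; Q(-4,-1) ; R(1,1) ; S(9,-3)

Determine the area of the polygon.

51

Apply the surveyor's formula: 2A = Σ (x_i·y_{i+1} − x_{i+1}·y_i), indices taken mod 4.
Σ = (36) + (-3) + (-12) + (81) = 102
Area = |Σ|/2 = 51.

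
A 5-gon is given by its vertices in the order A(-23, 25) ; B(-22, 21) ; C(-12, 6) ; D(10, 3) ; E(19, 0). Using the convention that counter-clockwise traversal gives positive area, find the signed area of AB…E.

254.5

Σ = (67) + (120) + (-96) + (-57) + (475) = 509
Signed area = Σ/2 = 254.5 (positive ⇒ counter-clockwise traversal).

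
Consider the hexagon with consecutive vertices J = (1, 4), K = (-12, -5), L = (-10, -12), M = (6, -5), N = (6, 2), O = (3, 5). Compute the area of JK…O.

Apply the surveyor's formula: 2A = Σ (x_i·y_{i+1} − x_{i+1}·y_i), indices taken mod 6.
J→K: (1)(-5) − (-12)(4) = 43
K→L: (-12)(-12) − (-10)(-5) = 94
L→M: (-10)(-5) − (6)(-12) = 122
M→N: (6)(2) − (6)(-5) = 42
N→O: (6)(5) − (3)(2) = 24
O→J: (3)(4) − (1)(5) = 7
Σ = 332
Area = |Σ|/2 = 166.

166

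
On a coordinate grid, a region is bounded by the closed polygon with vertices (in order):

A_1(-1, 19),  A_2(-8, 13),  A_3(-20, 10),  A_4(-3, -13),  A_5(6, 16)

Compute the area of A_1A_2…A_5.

384.5

Apply the surveyor's formula: 2A = Σ (x_i·y_{i+1} − x_{i+1}·y_i), indices taken mod 5.
Σ = (139) + (180) + (290) + (30) + (130) = 769
Area = |Σ|/2 = 384.5.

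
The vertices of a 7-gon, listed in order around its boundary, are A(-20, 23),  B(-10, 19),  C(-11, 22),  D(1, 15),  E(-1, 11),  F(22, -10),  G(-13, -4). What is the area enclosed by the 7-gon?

Σ = (-150) + (-11) + (-187) + (26) + (-232) + (-218) + (-379) = -1151
Area = |Σ|/2 = 575.5.

575.5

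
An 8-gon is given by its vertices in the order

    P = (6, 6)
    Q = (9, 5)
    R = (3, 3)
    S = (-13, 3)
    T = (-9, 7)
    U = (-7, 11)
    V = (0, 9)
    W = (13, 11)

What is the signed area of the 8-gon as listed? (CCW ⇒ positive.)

-123

Apply the shoelace (surveyor's) formula: 2A = Σ (x_i·y_{i+1} − x_{i+1}·y_i), indices taken mod 8.
Σ = (-24) + (12) + (48) + (-64) + (-50) + (-63) + (-117) + (12) = -246
Signed area = Σ/2 = -123 (negative ⇒ clockwise traversal).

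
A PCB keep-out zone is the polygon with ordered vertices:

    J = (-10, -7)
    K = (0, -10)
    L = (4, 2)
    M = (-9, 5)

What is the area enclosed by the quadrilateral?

145.5

Cross-terms: 100, 40, 38, 113  ⇒  Σ = 291
Area = |Σ|/2 = 145.5.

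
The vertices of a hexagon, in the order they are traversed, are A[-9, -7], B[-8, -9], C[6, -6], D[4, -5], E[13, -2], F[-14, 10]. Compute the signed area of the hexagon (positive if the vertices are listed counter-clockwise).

Apply the shoelace formula: 2A = Σ (x_i·y_{i+1} − x_{i+1}·y_i), indices taken mod 6.
Σ = (25) + (102) + (-6) + (57) + (102) + (188) = 468
Signed area = Σ/2 = 234 (positive ⇒ counter-clockwise traversal).

234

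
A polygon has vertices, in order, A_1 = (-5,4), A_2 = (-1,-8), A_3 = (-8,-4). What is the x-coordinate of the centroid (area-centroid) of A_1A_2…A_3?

-14/3

Apply the shoelace (surveyor's) formula. First the cross-terms c_i = x_i·y_{i+1} − x_{i+1}·y_i:
  44, -60, -52  ⇒  2A = -68, A = -34.
Then Σ (x_i + x_{i+1})·c_i = 952, so x̄ = 952 / (6·(-34)) = -14/3.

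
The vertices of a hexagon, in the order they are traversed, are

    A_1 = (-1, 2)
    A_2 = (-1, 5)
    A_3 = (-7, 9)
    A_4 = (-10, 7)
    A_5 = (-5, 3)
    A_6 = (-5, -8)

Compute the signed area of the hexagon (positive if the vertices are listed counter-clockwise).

Cross-terms: -3, 26, 41, 5, 55, -18  ⇒  Σ = 106
Signed area = Σ/2 = 53 (positive ⇒ counter-clockwise traversal).

53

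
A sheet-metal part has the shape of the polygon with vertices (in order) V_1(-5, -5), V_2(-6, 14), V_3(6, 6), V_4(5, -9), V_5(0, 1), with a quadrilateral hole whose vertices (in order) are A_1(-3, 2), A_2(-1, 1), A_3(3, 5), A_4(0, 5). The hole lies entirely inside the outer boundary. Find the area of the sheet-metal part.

Outer boundary:
Σ = (-100) + (-120) + (-84) + (5) + (5) = -294
Area = |Σ|/2 = 147.
Hole:
Apply Gauss's area formula: 2A = Σ (x_i·y_{i+1} − x_{i+1}·y_i), indices taken mod 4.
Cross-terms: -1, -8, 15, 15  ⇒  Σ = 21
Area = |Σ|/2 = 10.5.
Net area = 147 − 10.5 = 136.5.

136.5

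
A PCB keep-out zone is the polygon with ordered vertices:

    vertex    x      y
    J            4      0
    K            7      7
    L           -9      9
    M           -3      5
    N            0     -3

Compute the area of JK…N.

78.5

Apply the shoelace (surveyor's) formula: 2A = Σ (x_i·y_{i+1} − x_{i+1}·y_i), indices taken mod 5.
J→K: (4)(7) − (7)(0) = 28
K→L: (7)(9) − (-9)(7) = 126
L→M: (-9)(5) − (-3)(9) = -18
M→N: (-3)(-3) − (0)(5) = 9
N→J: (0)(0) − (4)(-3) = 12
Σ = 157
Area = |Σ|/2 = 78.5.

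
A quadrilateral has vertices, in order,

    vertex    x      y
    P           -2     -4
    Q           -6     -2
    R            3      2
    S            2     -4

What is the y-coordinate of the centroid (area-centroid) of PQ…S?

-140/87

Apply the shoelace formula. First the cross-terms c_i = x_i·y_{i+1} − x_{i+1}·y_i:
  -20, -6, -16, -16  ⇒  2A = -58, A = -29.
Then Σ (y_i + y_{i+1})·c_i = 280, so ȳ = 280 / (6·(-29)) = -140/87.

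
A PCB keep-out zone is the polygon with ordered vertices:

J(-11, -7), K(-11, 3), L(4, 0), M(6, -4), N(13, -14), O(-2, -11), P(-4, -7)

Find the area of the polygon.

Apply the surveyor's formula: 2A = Σ (x_i·y_{i+1} − x_{i+1}·y_i), indices taken mod 7.
Σ = (-110) + (-12) + (-16) + (-32) + (-171) + (-30) + (-49) = -420
Area = |Σ|/2 = 210.

210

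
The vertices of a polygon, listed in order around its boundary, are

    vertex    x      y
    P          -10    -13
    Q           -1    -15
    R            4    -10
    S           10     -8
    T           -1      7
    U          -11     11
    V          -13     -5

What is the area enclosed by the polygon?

360

Apply the shoelace (surveyor's) formula: 2A = Σ (x_i·y_{i+1} − x_{i+1}·y_i), indices taken mod 7.
P→Q: (-10)(-15) − (-1)(-13) = 137
Q→R: (-1)(-10) − (4)(-15) = 70
R→S: (4)(-8) − (10)(-10) = 68
S→T: (10)(7) − (-1)(-8) = 62
T→U: (-1)(11) − (-11)(7) = 66
U→V: (-11)(-5) − (-13)(11) = 198
V→P: (-13)(-13) − (-10)(-5) = 119
Σ = 720
Area = |Σ|/2 = 360.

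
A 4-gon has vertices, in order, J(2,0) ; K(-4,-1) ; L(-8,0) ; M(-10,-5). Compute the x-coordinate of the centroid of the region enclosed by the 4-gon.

-35/6

Apply the shoelace (surveyor's) formula. First the cross-terms c_i = x_i·y_{i+1} − x_{i+1}·y_i:
  -2, -8, 40, 10  ⇒  2A = 40, A = 20.
Then Σ (x_i + x_{i+1})·c_i = -700, so x̄ = -700 / (6·20) = -35/6.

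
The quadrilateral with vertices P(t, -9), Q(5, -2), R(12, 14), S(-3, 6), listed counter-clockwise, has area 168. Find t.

-7

Write out the shoelace sum; only the two edges meeting at P involve t:
2·Area = [((-3)·(-9) − t·6) + (t·(-2) − 5·(-9))] + 208
       = -8·t + 280 = 336
⇒ t = -7.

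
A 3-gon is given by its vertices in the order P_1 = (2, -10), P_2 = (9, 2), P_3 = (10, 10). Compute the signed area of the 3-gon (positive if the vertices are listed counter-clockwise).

22

Apply the shoelace formula: 2A = Σ (x_i·y_{i+1} − x_{i+1}·y_i), indices taken mod 3.
P_1→P_2: (2)(2) − (9)(-10) = 94
P_2→P_3: (9)(10) − (10)(2) = 70
P_3→P_1: (10)(-10) − (2)(10) = -120
Σ = 44
Signed area = Σ/2 = 22 (positive ⇒ counter-clockwise traversal).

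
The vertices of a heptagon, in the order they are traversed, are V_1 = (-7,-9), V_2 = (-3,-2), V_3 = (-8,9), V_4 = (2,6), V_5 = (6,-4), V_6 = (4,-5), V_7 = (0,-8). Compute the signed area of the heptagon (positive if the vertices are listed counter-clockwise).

V_1→V_2: (-7)(-2) − (-3)(-9) = -13
V_2→V_3: (-3)(9) − (-8)(-2) = -43
V_3→V_4: (-8)(6) − (2)(9) = -66
V_4→V_5: (2)(-4) − (6)(6) = -44
V_5→V_6: (6)(-5) − (4)(-4) = -14
V_6→V_7: (4)(-8) − (0)(-5) = -32
V_7→V_1: (0)(-9) − (-7)(-8) = -56
Σ = -268
Signed area = Σ/2 = -134 (negative ⇒ clockwise traversal).

-134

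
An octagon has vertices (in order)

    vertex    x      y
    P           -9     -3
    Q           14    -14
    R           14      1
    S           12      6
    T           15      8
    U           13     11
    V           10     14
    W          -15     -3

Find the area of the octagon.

393.5

Cross-terms: 168, 210, 72, 6, 61, 72, 180, 18  ⇒  Σ = 787
Area = |Σ|/2 = 393.5.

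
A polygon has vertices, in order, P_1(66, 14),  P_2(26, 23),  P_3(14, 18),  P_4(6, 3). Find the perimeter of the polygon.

|P_1P_2| = √((-40)² + (9)²) = √1681 = 41
|P_2P_3| = √((-12)² + (-5)²) = √169 = 13
|P_3P_4| = √((-8)² + (-15)²) = √289 = 17
|P_4P_1| = √((60)² + (11)²) = √3721 = 61
Perimeter = 41 + 13 + 17 + 61 = 132.

132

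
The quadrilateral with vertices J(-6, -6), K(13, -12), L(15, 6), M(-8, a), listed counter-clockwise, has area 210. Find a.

The doubled signed area Σ (x_i y_{i+1} − x_{i+1} y_i) is linear in a.
With a=0 it equals 504; the coefficient of a is 21 (from the two edges through M).
So 21·a + 504 = 2·210 = 420 ⇒ a = -4.

-4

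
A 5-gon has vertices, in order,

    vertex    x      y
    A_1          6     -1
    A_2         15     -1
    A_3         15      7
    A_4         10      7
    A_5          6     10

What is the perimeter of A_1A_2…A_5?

38

|A_1A_2| = √((9)² + (0)²) = √81 = 9
|A_2A_3| = √((0)² + (8)²) = √64 = 8
|A_3A_4| = √((-5)² + (0)²) = √25 = 5
|A_4A_5| = √((-4)² + (3)²) = √25 = 5
|A_5A_1| = √((0)² + (-11)²) = √121 = 11
Perimeter = 9 + 8 + 5 + 5 + 11 = 38.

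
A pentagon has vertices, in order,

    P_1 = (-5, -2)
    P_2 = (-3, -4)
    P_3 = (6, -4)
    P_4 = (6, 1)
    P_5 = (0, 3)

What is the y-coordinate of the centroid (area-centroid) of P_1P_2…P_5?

-125/113

Apply the surveyor's formula. First the cross-terms c_i = x_i·y_{i+1} − x_{i+1}·y_i:
  14, 36, 30, 18, 15  ⇒  2A = 113, A = 56.5.
Then Σ (y_i + y_{i+1})·c_i = -375, so ȳ = -375 / (6·56.5) = -125/113.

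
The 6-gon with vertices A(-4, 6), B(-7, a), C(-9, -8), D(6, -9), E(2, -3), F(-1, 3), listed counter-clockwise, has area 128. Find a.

The doubled signed area Σ (x_i y_{i+1} − x_{i+1} y_i) is linear in a.
With a=0 it equals 236; the coefficient of a is 5 (from the two edges through B).
So 5·a + 236 = 2·128 = 256 ⇒ a = 4.

4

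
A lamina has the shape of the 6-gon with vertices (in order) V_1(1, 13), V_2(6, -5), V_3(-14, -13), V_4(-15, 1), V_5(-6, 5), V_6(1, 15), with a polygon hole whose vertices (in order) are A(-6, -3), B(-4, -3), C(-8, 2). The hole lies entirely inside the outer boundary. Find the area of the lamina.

Outer boundary:
Apply the surveyor's formula: 2A = Σ (x_i·y_{i+1} − x_{i+1}·y_i), indices taken mod 6.
Σ = (-83) + (-148) + (-209) + (-69) + (-95) + (-2) = -606
Area = |Σ|/2 = 303.
Hole:
Cross-terms: 6, -32, 36  ⇒  Σ = 10
Area = |Σ|/2 = 5.
Net area = 303 − 5 = 298.

298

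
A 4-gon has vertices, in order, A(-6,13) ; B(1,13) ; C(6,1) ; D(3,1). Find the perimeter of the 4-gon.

38

|AB| = √((7)² + (0)²) = √49 = 7
|BC| = √((5)² + (-12)²) = √169 = 13
|CD| = √((-3)² + (0)²) = √9 = 3
|DA| = √((-9)² + (12)²) = √225 = 15
Perimeter = 7 + 13 + 3 + 15 = 38.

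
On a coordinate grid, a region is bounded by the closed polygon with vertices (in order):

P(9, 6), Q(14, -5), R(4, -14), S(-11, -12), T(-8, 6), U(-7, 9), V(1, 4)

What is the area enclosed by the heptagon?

383

Apply the shoelace (surveyor's) formula: 2A = Σ (x_i·y_{i+1} − x_{i+1}·y_i), indices taken mod 7.
Σ = (-129) + (-176) + (-202) + (-162) + (-30) + (-37) + (-30) = -766
Area = |Σ|/2 = 383.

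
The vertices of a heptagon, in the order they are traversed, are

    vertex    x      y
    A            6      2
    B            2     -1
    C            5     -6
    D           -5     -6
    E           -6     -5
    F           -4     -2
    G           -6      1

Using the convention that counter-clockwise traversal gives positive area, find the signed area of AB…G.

-65

Apply the shoelace formula: 2A = Σ (x_i·y_{i+1} − x_{i+1}·y_i), indices taken mod 7.
A→B: (6)(-1) − (2)(2) = -10
B→C: (2)(-6) − (5)(-1) = -7
C→D: (5)(-6) − (-5)(-6) = -60
D→E: (-5)(-5) − (-6)(-6) = -11
E→F: (-6)(-2) − (-4)(-5) = -8
F→G: (-4)(1) − (-6)(-2) = -16
G→A: (-6)(2) − (6)(1) = -18
Σ = -130
Signed area = Σ/2 = -65 (negative ⇒ clockwise traversal).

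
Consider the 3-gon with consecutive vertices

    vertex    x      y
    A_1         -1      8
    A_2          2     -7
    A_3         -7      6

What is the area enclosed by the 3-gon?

48

Apply the shoelace (surveyor's) formula: 2A = Σ (x_i·y_{i+1} − x_{i+1}·y_i), indices taken mod 3.
Σ = (-9) + (-37) + (-50) = -96
Area = |Σ|/2 = 48.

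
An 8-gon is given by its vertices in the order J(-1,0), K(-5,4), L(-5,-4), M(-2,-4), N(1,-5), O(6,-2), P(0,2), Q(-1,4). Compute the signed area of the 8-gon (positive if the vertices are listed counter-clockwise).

Apply the surveyor's formula: 2A = Σ (x_i·y_{i+1} − x_{i+1}·y_i), indices taken mod 8.
J→K: (-1)(4) − (-5)(0) = -4
K→L: (-5)(-4) − (-5)(4) = 40
L→M: (-5)(-4) − (-2)(-4) = 12
M→N: (-2)(-5) − (1)(-4) = 14
N→O: (1)(-2) − (6)(-5) = 28
O→P: (6)(2) − (0)(-2) = 12
P→Q: (0)(4) − (-1)(2) = 2
Q→J: (-1)(0) − (-1)(4) = 4
Σ = 108
Signed area = Σ/2 = 54 (positive ⇒ counter-clockwise traversal).

54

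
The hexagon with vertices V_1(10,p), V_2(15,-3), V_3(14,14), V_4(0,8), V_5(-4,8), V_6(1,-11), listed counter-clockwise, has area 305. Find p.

-7

Write out the shoelace sum; only the two edges meeting at V_1 involve p:
2·Area = [(1·p − 10·(-11)) + (10·(-3) − 15·p)] + 432
       = -14·p + 512 = 610
⇒ p = -7.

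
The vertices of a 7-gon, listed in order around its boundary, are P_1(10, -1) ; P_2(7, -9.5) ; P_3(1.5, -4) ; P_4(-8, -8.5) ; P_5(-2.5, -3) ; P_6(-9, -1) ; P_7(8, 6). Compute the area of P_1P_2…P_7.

141.125

Cross-terms: -88, -13.75, -44.75, 2.75, -24.5, -46, -68  ⇒  Σ = -282.25
Area = |Σ|/2 = 141.125.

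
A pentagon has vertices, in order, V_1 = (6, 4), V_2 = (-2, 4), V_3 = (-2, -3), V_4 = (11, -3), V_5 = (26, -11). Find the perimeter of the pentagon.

|V_1V_2| = √((-8)² + (0)²) = √64 = 8
|V_2V_3| = √((0)² + (-7)²) = √49 = 7
|V_3V_4| = √((13)² + (0)²) = √169 = 13
|V_4V_5| = √((15)² + (-8)²) = √289 = 17
|V_5V_1| = √((-20)² + (15)²) = √625 = 25
Perimeter = 8 + 7 + 13 + 17 + 25 = 70.

70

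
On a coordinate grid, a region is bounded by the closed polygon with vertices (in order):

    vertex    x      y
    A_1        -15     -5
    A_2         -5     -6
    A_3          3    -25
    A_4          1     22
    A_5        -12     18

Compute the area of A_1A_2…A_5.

455.5

Apply the shoelace formula: 2A = Σ (x_i·y_{i+1} − x_{i+1}·y_i), indices taken mod 5.
Σ = (65) + (143) + (91) + (282) + (330) = 911
Area = |Σ|/2 = 455.5.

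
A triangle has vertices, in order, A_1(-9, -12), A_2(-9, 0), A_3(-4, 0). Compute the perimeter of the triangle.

|A_1A_2| = √((0)² + (12)²) = √144 = 12
|A_2A_3| = √((5)² + (0)²) = √25 = 5
|A_3A_1| = √((-5)² + (-12)²) = √169 = 13
Perimeter = 12 + 5 + 13 = 30.

30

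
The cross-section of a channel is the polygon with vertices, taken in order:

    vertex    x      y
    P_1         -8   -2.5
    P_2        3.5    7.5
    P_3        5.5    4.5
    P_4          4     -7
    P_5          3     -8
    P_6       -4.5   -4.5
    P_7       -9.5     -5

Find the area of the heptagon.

Σ = (-51.25) + (-25.5) + (-56.5) + (-11) + (-49.5) + (-20.25) + (-16.25) = -230.25
Area = |Σ|/2 = 115.125.

115.125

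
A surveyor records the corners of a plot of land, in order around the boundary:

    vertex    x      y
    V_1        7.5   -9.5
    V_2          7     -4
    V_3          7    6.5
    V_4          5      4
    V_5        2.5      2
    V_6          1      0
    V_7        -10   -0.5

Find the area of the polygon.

100.875

Apply the shoelace formula: 2A = Σ (x_i·y_{i+1} − x_{i+1}·y_i), indices taken mod 7.
Σ = (36.5) + (73.5) + (-4.5) + (0) + (-2) + (-0.5) + (98.75) = 201.75
Area = |Σ|/2 = 100.875.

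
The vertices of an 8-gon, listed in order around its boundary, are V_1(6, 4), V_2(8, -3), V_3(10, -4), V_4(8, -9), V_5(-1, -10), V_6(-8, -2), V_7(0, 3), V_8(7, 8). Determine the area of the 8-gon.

171

Apply the shoelace formula: 2A = Σ (x_i·y_{i+1} − x_{i+1}·y_i), indices taken mod 8.
V_1→V_2: (6)(-3) − (8)(4) = -50
V_2→V_3: (8)(-4) − (10)(-3) = -2
V_3→V_4: (10)(-9) − (8)(-4) = -58
V_4→V_5: (8)(-10) − (-1)(-9) = -89
V_5→V_6: (-1)(-2) − (-8)(-10) = -78
V_6→V_7: (-8)(3) − (0)(-2) = -24
V_7→V_8: (0)(8) − (7)(3) = -21
V_8→V_1: (7)(4) − (6)(8) = -20
Σ = -342
Area = |Σ|/2 = 171.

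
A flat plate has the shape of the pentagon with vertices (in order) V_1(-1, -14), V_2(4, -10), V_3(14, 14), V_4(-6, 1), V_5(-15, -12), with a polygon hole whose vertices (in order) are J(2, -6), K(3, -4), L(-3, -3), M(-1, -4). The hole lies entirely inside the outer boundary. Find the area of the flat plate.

316.5

Outer boundary:
Apply the shoelace formula: 2A = Σ (x_i·y_{i+1} − x_{i+1}·y_i), indices taken mod 5.
Σ = (66) + (196) + (98) + (87) + (198) = 645
Area = |Σ|/2 = 322.5.
Hole:
Apply Gauss's area formula: 2A = Σ (x_i·y_{i+1} − x_{i+1}·y_i), indices taken mod 4.
Cross-terms: 10, -21, 9, 14  ⇒  Σ = 12
Area = |Σ|/2 = 6.
Net area = 322.5 − 6 = 316.5.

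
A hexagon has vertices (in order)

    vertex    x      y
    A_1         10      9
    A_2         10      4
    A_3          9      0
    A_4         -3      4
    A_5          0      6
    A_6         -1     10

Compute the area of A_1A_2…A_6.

Cross-terms: -50, -36, 36, -18, 6, -109  ⇒  Σ = -171
Area = |Σ|/2 = 85.5.

85.5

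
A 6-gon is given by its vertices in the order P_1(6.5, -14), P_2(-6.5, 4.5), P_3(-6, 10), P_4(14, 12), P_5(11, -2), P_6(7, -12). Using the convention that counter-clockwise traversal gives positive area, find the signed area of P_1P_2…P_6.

-304.875

Apply the shoelace formula: 2A = Σ (x_i·y_{i+1} − x_{i+1}·y_i), indices taken mod 6.
Σ = (-61.75) + (-38) + (-212) + (-160) + (-118) + (-20) = -609.75
Signed area = Σ/2 = -304.875 (negative ⇒ clockwise traversal).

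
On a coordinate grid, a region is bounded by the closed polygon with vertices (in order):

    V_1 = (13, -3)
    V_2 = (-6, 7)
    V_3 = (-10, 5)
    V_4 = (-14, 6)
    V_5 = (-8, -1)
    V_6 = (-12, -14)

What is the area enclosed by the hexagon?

Apply Gauss's area formula: 2A = Σ (x_i·y_{i+1} − x_{i+1}·y_i), indices taken mod 6.
Σ = (73) + (40) + (10) + (62) + (100) + (218) = 503
Area = |Σ|/2 = 251.5.

251.5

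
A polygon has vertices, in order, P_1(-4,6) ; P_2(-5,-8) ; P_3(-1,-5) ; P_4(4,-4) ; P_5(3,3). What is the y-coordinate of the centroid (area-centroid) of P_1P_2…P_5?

-105/157

Apply the shoelace formula. First the cross-terms c_i = x_i·y_{i+1} − x_{i+1}·y_i:
  62, 17, 24, 24, 30  ⇒  2A = 157, A = 78.5.
Then Σ (y_i + y_{i+1})·c_i = -315, so ȳ = -315 / (6·78.5) = -105/157.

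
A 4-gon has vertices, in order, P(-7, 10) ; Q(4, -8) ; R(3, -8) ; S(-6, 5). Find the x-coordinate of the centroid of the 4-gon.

-32/15

Apply the shoelace formula. First the cross-terms c_i = x_i·y_{i+1} − x_{i+1}·y_i:
  16, -8, -33, -25  ⇒  2A = -50, A = -25.
Then Σ (x_i + x_{i+1})·c_i = 320, so x̄ = 320 / (6·(-25)) = -32/15.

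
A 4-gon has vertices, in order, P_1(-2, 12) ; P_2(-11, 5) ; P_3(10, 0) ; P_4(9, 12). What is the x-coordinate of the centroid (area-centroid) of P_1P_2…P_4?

139/81

Apply Gauss's area formula. First the cross-terms c_i = x_i·y_{i+1} − x_{i+1}·y_i:
  122, -50, 120, 132  ⇒  2A = 324, A = 162.
Then Σ (x_i + x_{i+1})·c_i = 1668, so x̄ = 1668 / (6·162) = 139/81.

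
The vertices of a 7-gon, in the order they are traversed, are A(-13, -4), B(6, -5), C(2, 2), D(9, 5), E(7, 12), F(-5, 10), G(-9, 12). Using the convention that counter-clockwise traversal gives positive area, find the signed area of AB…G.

264

Σ = (89) + (22) + (-8) + (73) + (130) + (30) + (192) = 528
Signed area = Σ/2 = 264 (positive ⇒ counter-clockwise traversal).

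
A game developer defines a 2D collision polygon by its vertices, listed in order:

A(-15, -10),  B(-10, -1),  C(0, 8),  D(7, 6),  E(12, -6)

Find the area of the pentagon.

272.5

Apply the surveyor's formula: 2A = Σ (x_i·y_{i+1} − x_{i+1}·y_i), indices taken mod 5.
Cross-terms: -85, -80, -56, -114, -210  ⇒  Σ = -545
Area = |Σ|/2 = 272.5.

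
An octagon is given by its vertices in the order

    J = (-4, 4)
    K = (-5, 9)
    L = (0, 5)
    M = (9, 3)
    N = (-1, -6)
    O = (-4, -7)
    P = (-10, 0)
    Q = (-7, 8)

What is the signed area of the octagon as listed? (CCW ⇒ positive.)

-150

Apply the surveyor's formula: 2A = Σ (x_i·y_{i+1} − x_{i+1}·y_i), indices taken mod 8.
Cross-terms: -16, -25, -45, -51, -17, -70, -80, 4  ⇒  Σ = -300
Signed area = Σ/2 = -150 (negative ⇒ clockwise traversal).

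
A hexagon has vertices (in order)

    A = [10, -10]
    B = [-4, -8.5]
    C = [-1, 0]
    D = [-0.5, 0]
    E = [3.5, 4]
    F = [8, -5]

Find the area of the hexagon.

107.5

Apply the surveyor's formula: 2A = Σ (x_i·y_{i+1} − x_{i+1}·y_i), indices taken mod 6.
Σ = (-125) + (-8.5) + (0) + (-2) + (-49.5) + (-30) = -215
Area = |Σ|/2 = 107.5.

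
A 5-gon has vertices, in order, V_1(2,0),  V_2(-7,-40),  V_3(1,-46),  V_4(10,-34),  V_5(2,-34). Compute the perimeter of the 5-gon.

|V_1V_2| = √((-9)² + (-40)²) = √1681 = 41
|V_2V_3| = √((8)² + (-6)²) = √100 = 10
|V_3V_4| = √((9)² + (12)²) = √225 = 15
|V_4V_5| = √((-8)² + (0)²) = √64 = 8
|V_5V_1| = √((0)² + (34)²) = √1156 = 34
Perimeter = 41 + 10 + 15 + 8 + 34 = 108.

108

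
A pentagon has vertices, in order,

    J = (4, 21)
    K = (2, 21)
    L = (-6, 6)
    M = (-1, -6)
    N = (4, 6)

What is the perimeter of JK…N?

|JK| = √((-2)² + (0)²) = √4 = 2
|KL| = √((-8)² + (-15)²) = √289 = 17
|LM| = √((5)² + (-12)²) = √169 = 13
|MN| = √((5)² + (12)²) = √169 = 13
|NJ| = √((0)² + (15)²) = √225 = 15
Perimeter = 2 + 17 + 13 + 13 + 15 = 60.

60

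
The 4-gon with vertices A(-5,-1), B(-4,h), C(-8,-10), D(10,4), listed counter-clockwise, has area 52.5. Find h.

-3

Write out the shoelace sum; only the two edges meeting at B involve h:
2·Area = [((-5)·h − (-4)·(-1)) + ((-4)·(-10) − (-8)·h)] + 78
       = 3·h + 114 = 105
⇒ h = -3.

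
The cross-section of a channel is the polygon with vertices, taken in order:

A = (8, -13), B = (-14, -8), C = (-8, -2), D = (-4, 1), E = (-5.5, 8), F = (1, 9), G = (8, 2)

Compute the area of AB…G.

286

Apply Gauss's area formula: 2A = Σ (x_i·y_{i+1} − x_{i+1}·y_i), indices taken mod 7.
A→B: (8)(-8) − (-14)(-13) = -246
B→C: (-14)(-2) − (-8)(-8) = -36
C→D: (-8)(1) − (-4)(-2) = -16
D→E: (-4)(8) − (-5.5)(1) = -26.5
E→F: (-5.5)(9) − (1)(8) = -57.5
F→G: (1)(2) − (8)(9) = -70
G→A: (8)(-13) − (8)(2) = -120
Σ = -572
Area = |Σ|/2 = 286.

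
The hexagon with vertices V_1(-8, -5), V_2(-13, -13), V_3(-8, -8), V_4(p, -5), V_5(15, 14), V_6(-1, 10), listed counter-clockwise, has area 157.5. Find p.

-4

The doubled signed area Σ (x_i y_{i+1} − x_{i+1} y_i) is linear in p.
With p=0 it equals 403; the coefficient of p is 22 (from the two edges through V_4).
So 22·p + 403 = 2·157.5 = 315 ⇒ p = -4.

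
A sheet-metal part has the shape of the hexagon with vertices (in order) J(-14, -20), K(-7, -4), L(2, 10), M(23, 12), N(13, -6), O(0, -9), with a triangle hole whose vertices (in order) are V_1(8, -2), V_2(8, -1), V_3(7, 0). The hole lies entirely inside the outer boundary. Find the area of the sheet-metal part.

Outer boundary:
Σ = (-84) + (-62) + (-206) + (-294) + (-117) + (-126) = -889
Area = |Σ|/2 = 444.5.
Hole:
Apply the shoelace (surveyor's) formula: 2A = Σ (x_i·y_{i+1} − x_{i+1}·y_i), indices taken mod 3.
V_1→V_2: (8)(-1) − (8)(-2) = 8
V_2→V_3: (8)(0) − (7)(-1) = 7
V_3→V_1: (7)(-2) − (8)(0) = -14
Σ = 1
Area = |Σ|/2 = 0.5.
Net area = 444.5 − 0.5 = 444.

444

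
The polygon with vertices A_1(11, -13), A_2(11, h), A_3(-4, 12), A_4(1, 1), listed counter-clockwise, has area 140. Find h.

3

Write out the shoelace sum; only the two edges meeting at A_2 involve h:
2·Area = [(11·h − 11·(-13)) + (11·12 − (-4)·h)] + -40
       = 15·h + 235 = 280
⇒ h = 3.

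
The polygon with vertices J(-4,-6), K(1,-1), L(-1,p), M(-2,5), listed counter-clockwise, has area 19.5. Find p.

1

Write out the shoelace sum; only the two edges meeting at L involve p:
2·Area = [(1·p − (-1)·(-1)) + ((-1)·5 − (-2)·p)] + 42
       = 3·p + 36 = 39
⇒ p = 1.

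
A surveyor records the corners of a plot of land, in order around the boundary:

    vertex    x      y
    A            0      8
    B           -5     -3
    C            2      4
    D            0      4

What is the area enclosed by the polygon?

A→B: (0)(-3) − (-5)(8) = 40
B→C: (-5)(4) − (2)(-3) = -14
C→D: (2)(4) − (0)(4) = 8
D→A: (0)(8) − (0)(4) = 0
Σ = 34
Area = |Σ|/2 = 17.

17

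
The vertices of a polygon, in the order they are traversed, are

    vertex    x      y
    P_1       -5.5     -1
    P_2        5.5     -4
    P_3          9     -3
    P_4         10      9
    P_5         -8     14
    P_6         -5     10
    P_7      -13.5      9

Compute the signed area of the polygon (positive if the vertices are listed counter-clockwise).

Apply the surveyor's formula: 2A = Σ (x_i·y_{i+1} − x_{i+1}·y_i), indices taken mod 7.
Cross-terms: 27.5, 19.5, 111, 212, -10, 90, 63  ⇒  Σ = 513
Signed area = Σ/2 = 256.5 (positive ⇒ counter-clockwise traversal).

256.5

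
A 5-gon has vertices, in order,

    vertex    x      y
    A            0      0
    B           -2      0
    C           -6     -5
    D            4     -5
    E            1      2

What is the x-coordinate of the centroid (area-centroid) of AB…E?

Apply the shoelace formula. First the cross-terms c_i = x_i·y_{i+1} − x_{i+1}·y_i:
  0, 10, 50, 13, 0  ⇒  2A = 73, A = 36.5.
Then Σ (x_i + x_{i+1})·c_i = -115, so x̄ = -115 / (6·36.5) = -115/219.

-115/219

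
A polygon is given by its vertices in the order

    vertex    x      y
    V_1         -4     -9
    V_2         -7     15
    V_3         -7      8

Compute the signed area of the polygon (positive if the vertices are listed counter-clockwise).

Apply the surveyor's formula: 2A = Σ (x_i·y_{i+1} − x_{i+1}·y_i), indices taken mod 3.
Σ = (-123) + (49) + (95) = 21
Signed area = Σ/2 = 10.5 (positive ⇒ counter-clockwise traversal).

10.5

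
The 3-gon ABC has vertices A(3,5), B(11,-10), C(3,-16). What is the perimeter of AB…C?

48

|AB| = √((8)² + (-15)²) = √289 = 17
|BC| = √((-8)² + (-6)²) = √100 = 10
|CA| = √((0)² + (21)²) = √441 = 21
Perimeter = 17 + 10 + 21 = 48.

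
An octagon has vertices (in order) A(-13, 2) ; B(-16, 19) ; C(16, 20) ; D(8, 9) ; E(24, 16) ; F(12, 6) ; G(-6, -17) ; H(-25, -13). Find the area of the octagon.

862.5

Apply the shoelace (surveyor's) formula: 2A = Σ (x_i·y_{i+1} − x_{i+1}·y_i), indices taken mod 8.
Σ = (-215) + (-624) + (-16) + (-88) + (-48) + (-168) + (-347) + (-219) = -1725
Area = |Σ|/2 = 862.5.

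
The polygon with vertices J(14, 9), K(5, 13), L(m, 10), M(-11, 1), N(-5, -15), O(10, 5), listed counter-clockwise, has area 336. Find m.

Write out the shoelace sum; only the two edges meeting at L involve m:
2·Area = [(5·10 − m·13) + (m·1 − (-11)·10)] + 452
       = -12·m + 612 = 672
⇒ m = -5.

-5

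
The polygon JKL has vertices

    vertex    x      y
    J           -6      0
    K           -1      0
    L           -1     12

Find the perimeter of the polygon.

|JK| = √((5)² + (0)²) = √25 = 5
|KL| = √((0)² + (12)²) = √144 = 12
|LJ| = √((-5)² + (-12)²) = √169 = 13
Perimeter = 5 + 12 + 13 = 30.

30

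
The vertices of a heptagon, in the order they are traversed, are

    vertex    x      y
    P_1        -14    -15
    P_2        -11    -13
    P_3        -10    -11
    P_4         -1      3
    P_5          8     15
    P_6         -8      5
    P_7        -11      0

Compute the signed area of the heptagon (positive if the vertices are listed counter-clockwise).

Σ = (17) + (-9) + (-41) + (-39) + (160) + (55) + (165) = 308
Signed area = Σ/2 = 154 (positive ⇒ counter-clockwise traversal).

154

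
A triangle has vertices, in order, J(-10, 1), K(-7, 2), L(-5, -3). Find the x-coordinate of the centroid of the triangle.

Apply the shoelace (surveyor's) formula. First the cross-terms c_i = x_i·y_{i+1} − x_{i+1}·y_i:
  -13, 31, -35  ⇒  2A = -17, A = -8.5.
Then Σ (x_i + x_{i+1})·c_i = 374, so x̄ = 374 / (6·(-8.5)) = -22/3.

-22/3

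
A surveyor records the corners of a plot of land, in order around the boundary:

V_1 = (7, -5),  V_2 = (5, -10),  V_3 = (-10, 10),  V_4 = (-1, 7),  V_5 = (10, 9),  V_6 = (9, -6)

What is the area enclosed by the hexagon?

189

Σ = (-45) + (-50) + (-60) + (-79) + (-141) + (-3) = -378
Area = |Σ|/2 = 189.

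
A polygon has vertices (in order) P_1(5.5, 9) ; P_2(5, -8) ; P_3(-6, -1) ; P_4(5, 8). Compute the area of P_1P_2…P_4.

92

Apply the surveyor's formula: 2A = Σ (x_i·y_{i+1} − x_{i+1}·y_i), indices taken mod 4.
Σ = (-89) + (-53) + (-43) + (1) = -184
Area = |Σ|/2 = 92.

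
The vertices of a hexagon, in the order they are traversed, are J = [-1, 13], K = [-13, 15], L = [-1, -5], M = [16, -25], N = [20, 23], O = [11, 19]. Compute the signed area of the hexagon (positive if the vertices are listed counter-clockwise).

Σ = (154) + (80) + (105) + (868) + (127) + (162) = 1496
Signed area = Σ/2 = 748 (positive ⇒ counter-clockwise traversal).

748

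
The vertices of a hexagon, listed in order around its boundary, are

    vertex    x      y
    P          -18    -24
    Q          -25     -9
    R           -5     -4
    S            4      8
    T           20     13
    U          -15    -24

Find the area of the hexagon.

436

Apply the shoelace formula: 2A = Σ (x_i·y_{i+1} − x_{i+1}·y_i), indices taken mod 6.
P→Q: (-18)(-9) − (-25)(-24) = -438
Q→R: (-25)(-4) − (-5)(-9) = 55
R→S: (-5)(8) − (4)(-4) = -24
S→T: (4)(13) − (20)(8) = -108
T→U: (20)(-24) − (-15)(13) = -285
U→P: (-15)(-24) − (-18)(-24) = -72
Σ = -872
Area = |Σ|/2 = 436.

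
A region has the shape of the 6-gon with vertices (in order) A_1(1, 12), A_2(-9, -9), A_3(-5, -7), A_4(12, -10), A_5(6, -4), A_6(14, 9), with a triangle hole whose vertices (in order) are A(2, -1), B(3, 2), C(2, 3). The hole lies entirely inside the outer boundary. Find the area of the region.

264

Outer boundary:
Apply the surveyor's formula: 2A = Σ (x_i·y_{i+1} − x_{i+1}·y_i), indices taken mod 6.
Cross-terms: 99, 18, 134, 12, 110, 159  ⇒  Σ = 532
Area = |Σ|/2 = 266.
Hole:
Σ = (7) + (5) + (-8) = 4
Area = |Σ|/2 = 2.
Net area = 266 − 2 = 264.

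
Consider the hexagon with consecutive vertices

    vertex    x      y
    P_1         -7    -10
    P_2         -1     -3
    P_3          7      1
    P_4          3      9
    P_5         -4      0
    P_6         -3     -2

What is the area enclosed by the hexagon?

Apply the shoelace formula: 2A = Σ (x_i·y_{i+1} − x_{i+1}·y_i), indices taken mod 6.
P_1→P_2: (-7)(-3) − (-1)(-10) = 11
P_2→P_3: (-1)(1) − (7)(-3) = 20
P_3→P_4: (7)(9) − (3)(1) = 60
P_4→P_5: (3)(0) − (-4)(9) = 36
P_5→P_6: (-4)(-2) − (-3)(0) = 8
P_6→P_1: (-3)(-10) − (-7)(-2) = 16
Σ = 151
Area = |Σ|/2 = 75.5.

75.5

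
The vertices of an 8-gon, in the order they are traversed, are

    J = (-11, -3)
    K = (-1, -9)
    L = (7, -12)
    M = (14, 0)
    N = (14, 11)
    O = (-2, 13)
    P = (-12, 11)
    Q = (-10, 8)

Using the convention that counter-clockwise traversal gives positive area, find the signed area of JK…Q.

481.5

J→K: (-11)(-9) − (-1)(-3) = 96
K→L: (-1)(-12) − (7)(-9) = 75
L→M: (7)(0) − (14)(-12) = 168
M→N: (14)(11) − (14)(0) = 154
N→O: (14)(13) − (-2)(11) = 204
O→P: (-2)(11) − (-12)(13) = 134
P→Q: (-12)(8) − (-10)(11) = 14
Q→J: (-10)(-3) − (-11)(8) = 118
Σ = 963
Signed area = Σ/2 = 481.5 (positive ⇒ counter-clockwise traversal).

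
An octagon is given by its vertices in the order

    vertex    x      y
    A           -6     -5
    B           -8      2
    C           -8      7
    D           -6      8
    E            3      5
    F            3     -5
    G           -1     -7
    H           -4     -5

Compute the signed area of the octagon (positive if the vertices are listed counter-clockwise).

-128.5

A→B: (-6)(2) − (-8)(-5) = -52
B→C: (-8)(7) − (-8)(2) = -40
C→D: (-8)(8) − (-6)(7) = -22
D→E: (-6)(5) − (3)(8) = -54
E→F: (3)(-5) − (3)(5) = -30
F→G: (3)(-7) − (-1)(-5) = -26
G→H: (-1)(-5) − (-4)(-7) = -23
H→A: (-4)(-5) − (-6)(-5) = -10
Σ = -257
Signed area = Σ/2 = -128.5 (negative ⇒ clockwise traversal).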